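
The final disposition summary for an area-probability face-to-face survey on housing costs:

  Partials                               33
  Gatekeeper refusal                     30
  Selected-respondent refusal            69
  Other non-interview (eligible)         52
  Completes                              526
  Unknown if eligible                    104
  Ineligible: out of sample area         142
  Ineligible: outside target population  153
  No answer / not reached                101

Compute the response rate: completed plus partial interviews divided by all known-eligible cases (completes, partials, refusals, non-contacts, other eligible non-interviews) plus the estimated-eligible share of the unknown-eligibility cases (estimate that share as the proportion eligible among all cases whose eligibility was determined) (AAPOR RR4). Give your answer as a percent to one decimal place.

Refused = 30 + 69 = 99
Out of scope = 153 + 142 = 295
Top → 526 + 33 = 559
Determined eligible → 526 + 33 + 99 + 101 + 52 = 811
e = 811 / (811 + 295) = 811 / 1106 = 0.7333
Estimated eligible among unknowns → 0.7333 × 104 = 76.26
Base → 811 + 76.26 = 887.26
RR4 = 559 / 887.26 = 0.6300

63.0%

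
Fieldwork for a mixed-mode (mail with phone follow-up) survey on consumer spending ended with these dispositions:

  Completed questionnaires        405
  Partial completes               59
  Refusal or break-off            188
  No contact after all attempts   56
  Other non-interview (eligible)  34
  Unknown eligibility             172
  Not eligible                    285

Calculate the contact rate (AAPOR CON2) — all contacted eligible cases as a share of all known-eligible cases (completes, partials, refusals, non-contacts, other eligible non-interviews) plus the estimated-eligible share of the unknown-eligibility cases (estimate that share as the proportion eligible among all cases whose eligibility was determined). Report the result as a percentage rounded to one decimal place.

Num = 405 + 59 + 188 + 34 = 686
Determined eligible = 405 + 59 + 188 + 56 + 34 = 742
e = 742 / (742 + 285) = 742 / 1027 = 0.7225
e × U = 0.7225 × 172 = 124.27
Base = 742 + 124.27 = 866.27
CON2 = 686 / 866.27 = 0.7919

79.2%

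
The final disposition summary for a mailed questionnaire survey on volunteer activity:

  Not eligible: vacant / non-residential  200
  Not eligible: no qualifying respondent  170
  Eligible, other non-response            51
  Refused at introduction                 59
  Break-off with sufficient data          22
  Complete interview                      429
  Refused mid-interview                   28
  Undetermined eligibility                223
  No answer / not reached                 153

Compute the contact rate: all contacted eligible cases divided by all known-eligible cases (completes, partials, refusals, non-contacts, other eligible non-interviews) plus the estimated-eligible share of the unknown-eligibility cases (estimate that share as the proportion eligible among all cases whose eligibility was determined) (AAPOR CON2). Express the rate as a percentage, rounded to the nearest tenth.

Declined to participate = 59 + 28 = 87
Screened out, ineligible = 170 + 200 = 370
Numerator = 429 + 22 + 87 + 51 = 589
Eligible (known) = 429 + 22 + 87 + 153 + 51 = 742
e = 742 / (742 + 370) = 742 / 1112 = 0.6673
Estimated eligible among unknowns = 0.6673 × 223 = 148.81
Denom = 742 + 148.81 = 890.81
CON2 = 589 / 890.81 = 0.6612

66.1%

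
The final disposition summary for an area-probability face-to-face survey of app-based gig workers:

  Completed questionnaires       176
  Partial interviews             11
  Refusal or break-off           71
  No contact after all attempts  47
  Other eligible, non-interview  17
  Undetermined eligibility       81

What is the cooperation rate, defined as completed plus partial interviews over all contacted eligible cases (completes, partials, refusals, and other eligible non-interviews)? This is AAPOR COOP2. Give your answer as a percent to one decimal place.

Numerator = 176 + 11 = 187
Denom = 176 + 11 + 71 + 17 = 275
COOP2 = 187 / 275 = 0.6800

68.0%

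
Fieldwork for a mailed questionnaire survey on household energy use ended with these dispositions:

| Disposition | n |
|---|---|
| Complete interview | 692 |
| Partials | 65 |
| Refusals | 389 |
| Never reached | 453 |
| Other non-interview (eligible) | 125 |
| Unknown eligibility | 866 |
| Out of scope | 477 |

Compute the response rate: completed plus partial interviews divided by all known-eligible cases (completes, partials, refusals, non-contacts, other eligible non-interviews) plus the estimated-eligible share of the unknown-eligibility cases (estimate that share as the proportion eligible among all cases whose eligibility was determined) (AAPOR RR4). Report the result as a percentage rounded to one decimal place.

31.5%

Numerator → 692 + 65 = 757
Eligible (known) → 692 + 65 + 389 + 453 + 125 = 1724
e = 1724 / (1724 + 477) = 1724 / 2201 = 0.7833
Eligible share of unknowns → 0.7833 × 866 = 678.34
Denominator → 1724 + 678.34 = 2402.34
RR4 = 757 / 2402.34 = 0.3151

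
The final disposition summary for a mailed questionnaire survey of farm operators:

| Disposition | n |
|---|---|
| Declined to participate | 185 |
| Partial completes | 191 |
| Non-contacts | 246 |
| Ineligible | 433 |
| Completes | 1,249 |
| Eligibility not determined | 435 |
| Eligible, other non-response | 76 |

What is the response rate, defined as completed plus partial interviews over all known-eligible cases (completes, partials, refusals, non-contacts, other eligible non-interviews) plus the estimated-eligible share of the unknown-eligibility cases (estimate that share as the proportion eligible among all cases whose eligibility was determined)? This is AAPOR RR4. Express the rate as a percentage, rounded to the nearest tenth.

Top: 1249 + 191 = 1440
Determined eligible: 1249 + 191 + 185 + 246 + 76 = 1947
e = 1947 / (1947 + 433) = 1947 / 2380 = 0.8181
Eligible share of unknowns: 0.8181 × 435 = 355.87
Denominator: 1947 + 355.87 = 2302.87
RR4 = 1440 / 2302.87 = 0.6253

62.5%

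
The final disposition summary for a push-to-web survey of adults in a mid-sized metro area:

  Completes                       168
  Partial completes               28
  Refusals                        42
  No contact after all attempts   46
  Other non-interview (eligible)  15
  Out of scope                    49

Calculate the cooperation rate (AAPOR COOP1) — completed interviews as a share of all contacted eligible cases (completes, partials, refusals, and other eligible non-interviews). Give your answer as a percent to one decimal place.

Num → 168
Denom → 168 + 28 + 42 + 15 = 253
COOP1 = 168 / 253 = 0.6640

66.4%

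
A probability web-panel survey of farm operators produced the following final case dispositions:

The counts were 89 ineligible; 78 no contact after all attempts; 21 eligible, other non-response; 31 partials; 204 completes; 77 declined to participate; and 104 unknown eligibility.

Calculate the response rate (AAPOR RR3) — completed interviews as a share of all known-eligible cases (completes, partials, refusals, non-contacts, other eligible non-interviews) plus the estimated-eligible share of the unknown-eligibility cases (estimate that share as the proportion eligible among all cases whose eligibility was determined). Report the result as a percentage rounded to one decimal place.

Top → 204
Eligible (known) → 204 + 31 + 77 + 78 + 21 = 411
e = 411 / (411 + 89) = 411 / 500 = 0.8220
e × U → 0.8220 × 104 = 85.49
Denominator → 411 + 85.49 = 496.49
RR3 = 204 / 496.49 = 0.4109

41.1%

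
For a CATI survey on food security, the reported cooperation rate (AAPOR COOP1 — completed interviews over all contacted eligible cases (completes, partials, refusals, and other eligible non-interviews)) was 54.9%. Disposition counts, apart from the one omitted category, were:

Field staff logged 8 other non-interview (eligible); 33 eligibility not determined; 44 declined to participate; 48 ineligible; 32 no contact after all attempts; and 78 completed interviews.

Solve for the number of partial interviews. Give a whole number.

12

COOP1 = 78 / D = 0.549
D = 78 / 0.549 = 142.1
Other denominator terms total 130
partial interviews = 142.1 − 130 ≈ 12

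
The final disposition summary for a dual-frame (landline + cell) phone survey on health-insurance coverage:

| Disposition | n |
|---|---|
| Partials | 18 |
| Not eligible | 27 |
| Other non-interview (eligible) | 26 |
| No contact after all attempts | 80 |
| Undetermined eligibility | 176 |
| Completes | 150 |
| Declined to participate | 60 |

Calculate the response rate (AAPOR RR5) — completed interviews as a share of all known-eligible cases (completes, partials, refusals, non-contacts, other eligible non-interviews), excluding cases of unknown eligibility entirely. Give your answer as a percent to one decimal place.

44.9%

Num = 150
Denom = 150 + 18 + 60 + 80 + 26 = 334
RR5 = 150 / 334 = 0.4491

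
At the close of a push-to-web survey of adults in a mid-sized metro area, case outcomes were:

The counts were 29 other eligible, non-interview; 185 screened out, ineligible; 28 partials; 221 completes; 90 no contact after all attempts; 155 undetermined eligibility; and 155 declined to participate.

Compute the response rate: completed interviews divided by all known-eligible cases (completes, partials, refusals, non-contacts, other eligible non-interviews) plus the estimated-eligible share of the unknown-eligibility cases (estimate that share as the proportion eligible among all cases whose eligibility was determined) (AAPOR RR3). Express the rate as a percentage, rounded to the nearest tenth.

Numerator → 221
Eligible (known) → 221 + 28 + 155 + 90 + 29 = 523
e = 523 / (523 + 185) = 523 / 708 = 0.7387
Estimated eligible among unknowns → 0.7387 × 155 = 114.50
Base → 523 + 114.50 = 637.50
RR3 = 221 / 637.50 = 0.3467

34.7%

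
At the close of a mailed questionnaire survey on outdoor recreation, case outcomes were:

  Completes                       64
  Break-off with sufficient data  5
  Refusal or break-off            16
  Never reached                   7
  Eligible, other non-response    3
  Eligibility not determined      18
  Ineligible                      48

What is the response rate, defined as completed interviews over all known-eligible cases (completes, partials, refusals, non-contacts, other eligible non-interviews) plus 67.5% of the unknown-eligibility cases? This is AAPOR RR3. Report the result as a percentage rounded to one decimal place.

Top → 64
Determined eligible → 64 + 5 + 16 + 7 + 3 = 95
Eligible share of unknowns → 0.6750 × 18 = 12.15
Denom → 95 + 12.15 = 107.15
RR3 = 64 / 107.15 = 0.5973

59.7%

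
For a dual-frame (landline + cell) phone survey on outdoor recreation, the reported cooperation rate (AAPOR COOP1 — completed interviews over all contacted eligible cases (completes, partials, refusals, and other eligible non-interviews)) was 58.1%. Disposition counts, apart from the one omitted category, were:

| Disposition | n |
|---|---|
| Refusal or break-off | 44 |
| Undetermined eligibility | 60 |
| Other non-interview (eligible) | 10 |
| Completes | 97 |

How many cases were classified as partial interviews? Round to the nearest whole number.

16

COOP1 = 97 / D = 0.581
D = 97 / 0.581 = 167.0
Other denominator terms total 151
partial interviews = 167.0 − 151 ≈ 16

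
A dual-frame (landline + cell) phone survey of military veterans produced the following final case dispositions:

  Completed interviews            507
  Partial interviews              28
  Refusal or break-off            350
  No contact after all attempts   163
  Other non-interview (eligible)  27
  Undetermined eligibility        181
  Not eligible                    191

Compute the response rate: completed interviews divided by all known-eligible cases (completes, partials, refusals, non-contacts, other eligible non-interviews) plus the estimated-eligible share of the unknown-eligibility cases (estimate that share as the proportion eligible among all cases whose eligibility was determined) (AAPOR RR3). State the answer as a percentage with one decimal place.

41.3%

Top = 507
Known eligible = 507 + 28 + 350 + 163 + 27 = 1075
e = 1075 / (1075 + 191) = 1075 / 1266 = 0.8491
Eligible share of unknowns = 0.8491 × 181 = 153.69
Denom = 1075 + 153.69 = 1228.69
RR3 = 507 / 1228.69 = 0.4126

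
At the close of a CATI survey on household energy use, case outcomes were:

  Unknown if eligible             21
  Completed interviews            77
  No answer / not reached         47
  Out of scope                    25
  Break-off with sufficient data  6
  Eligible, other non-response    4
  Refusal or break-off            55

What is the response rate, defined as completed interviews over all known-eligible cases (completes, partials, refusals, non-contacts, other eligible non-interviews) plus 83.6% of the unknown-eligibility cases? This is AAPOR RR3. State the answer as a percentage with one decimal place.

37.3%

Top = 77
Determined eligible = 77 + 6 + 55 + 47 + 4 = 189
Estimated eligible among unknowns = 0.8360 × 21 = 17.56
Base = 189 + 17.56 = 206.56
RR3 = 77 / 206.56 = 0.3728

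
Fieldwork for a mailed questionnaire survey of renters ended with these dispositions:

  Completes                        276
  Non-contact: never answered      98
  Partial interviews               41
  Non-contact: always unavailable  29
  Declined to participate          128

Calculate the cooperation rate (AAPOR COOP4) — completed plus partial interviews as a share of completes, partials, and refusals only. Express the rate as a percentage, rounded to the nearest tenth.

No contact after all attempts = 98 + 29 = 127
Top = 276 + 41 = 317
Base = 276 + 41 + 128 = 445
COOP4 = 317 / 445 = 0.7124

71.2%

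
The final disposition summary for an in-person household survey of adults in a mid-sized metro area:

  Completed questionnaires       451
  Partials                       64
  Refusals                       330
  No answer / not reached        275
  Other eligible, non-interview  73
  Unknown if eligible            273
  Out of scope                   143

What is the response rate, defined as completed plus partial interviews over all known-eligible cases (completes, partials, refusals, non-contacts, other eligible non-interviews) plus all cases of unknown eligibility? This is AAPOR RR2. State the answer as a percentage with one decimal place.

35.1%

Numerator: 451 + 64 = 515
Denom: 451 + 64 + 330 + 275 + 73 + 273 = 1466
RR2 = 515 / 1466 = 0.3513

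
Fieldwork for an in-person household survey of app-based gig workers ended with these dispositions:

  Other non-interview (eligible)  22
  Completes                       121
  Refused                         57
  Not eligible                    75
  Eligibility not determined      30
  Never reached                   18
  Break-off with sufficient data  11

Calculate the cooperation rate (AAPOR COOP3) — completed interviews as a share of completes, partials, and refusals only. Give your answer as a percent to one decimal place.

Top: 121
Denominator: 121 + 11 + 57 = 189
COOP3 = 121 / 189 = 0.6402

64.0%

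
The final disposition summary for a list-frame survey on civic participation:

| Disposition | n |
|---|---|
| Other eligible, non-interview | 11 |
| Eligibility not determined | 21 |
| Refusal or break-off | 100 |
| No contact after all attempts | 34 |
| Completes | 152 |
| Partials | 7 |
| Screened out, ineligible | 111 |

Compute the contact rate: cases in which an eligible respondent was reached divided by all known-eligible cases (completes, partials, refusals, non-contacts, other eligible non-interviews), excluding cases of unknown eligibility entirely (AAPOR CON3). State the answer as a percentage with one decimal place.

88.8%

Top: 152 + 7 + 100 + 11 = 270
Denominator: 152 + 7 + 100 + 34 + 11 = 304
CON3 = 270 / 304 = 0.8882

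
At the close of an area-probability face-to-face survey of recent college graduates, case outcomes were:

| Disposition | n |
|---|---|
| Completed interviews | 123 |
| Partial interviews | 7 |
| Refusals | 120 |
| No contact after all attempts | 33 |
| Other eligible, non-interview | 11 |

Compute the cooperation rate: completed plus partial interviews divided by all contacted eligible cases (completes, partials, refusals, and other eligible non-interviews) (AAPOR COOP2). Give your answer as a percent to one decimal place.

49.8%

Num: 123 + 7 = 130
Denom: 123 + 7 + 120 + 11 = 261
COOP2 = 130 / 261 = 0.4981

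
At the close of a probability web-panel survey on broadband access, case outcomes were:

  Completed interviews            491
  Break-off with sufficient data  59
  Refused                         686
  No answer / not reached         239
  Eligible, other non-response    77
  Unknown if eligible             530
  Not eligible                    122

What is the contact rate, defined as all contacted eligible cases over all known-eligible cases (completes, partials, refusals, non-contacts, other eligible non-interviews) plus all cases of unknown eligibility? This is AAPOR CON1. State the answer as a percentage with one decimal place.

63.1%

Numerator: 491 + 59 + 686 + 77 = 1313
Denominator: 491 + 59 + 686 + 239 + 77 + 530 = 2082
CON1 = 1313 / 2082 = 0.6306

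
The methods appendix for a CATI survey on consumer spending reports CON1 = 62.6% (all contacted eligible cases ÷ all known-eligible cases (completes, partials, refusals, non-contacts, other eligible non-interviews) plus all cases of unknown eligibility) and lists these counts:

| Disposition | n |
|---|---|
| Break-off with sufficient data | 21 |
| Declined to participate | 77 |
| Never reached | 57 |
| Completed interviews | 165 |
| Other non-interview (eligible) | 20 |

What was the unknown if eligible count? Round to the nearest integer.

Num = 165 + 21 + 77 + 20 = 283
CON1 = 283 / D = 0.626
D = 283 / 0.626 = 452.1
Rest of base = 340
unknown if eligible = 452.1 − 340 ≈ 112

112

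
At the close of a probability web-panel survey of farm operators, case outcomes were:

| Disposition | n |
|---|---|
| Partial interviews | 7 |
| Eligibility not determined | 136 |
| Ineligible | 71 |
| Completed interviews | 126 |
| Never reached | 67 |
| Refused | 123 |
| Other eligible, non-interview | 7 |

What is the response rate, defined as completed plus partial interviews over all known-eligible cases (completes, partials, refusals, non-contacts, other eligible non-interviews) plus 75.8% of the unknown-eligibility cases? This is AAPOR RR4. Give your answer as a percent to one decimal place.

Top → 126 + 7 = 133
Eligible (known) → 126 + 7 + 123 + 67 + 7 = 330
Estimated eligible among unknowns → 0.7580 × 136 = 103.09
Denom → 330 + 103.09 = 433.09
RR4 = 133 / 433.09 = 0.3071

30.7%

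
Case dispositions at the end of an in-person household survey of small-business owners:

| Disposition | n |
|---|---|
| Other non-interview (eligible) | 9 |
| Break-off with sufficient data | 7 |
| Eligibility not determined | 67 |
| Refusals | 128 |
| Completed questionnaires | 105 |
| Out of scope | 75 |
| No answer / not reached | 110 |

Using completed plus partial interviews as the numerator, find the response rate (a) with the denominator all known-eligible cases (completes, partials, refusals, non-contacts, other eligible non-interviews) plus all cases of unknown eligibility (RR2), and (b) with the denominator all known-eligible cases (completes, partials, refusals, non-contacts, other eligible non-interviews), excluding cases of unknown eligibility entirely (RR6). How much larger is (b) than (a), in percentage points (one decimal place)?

Num → 105 + 7 = 112
Base → 105 + 7 + 128 + 110 + 9 + 67 = 426
RR2 = 112 / 426 = 0.2629
Base → 105 + 7 + 128 + 110 + 9 = 359
RR6 = 112 / 359 = 0.3120
Difference = 31.20 − 26.29 = 4.91 percentage points

4.9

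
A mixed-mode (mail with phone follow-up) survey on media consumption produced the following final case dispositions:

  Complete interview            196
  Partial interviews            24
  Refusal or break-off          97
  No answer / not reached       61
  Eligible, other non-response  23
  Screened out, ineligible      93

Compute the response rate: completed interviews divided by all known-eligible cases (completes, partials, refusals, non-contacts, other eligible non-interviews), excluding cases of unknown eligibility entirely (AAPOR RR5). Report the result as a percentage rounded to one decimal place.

Top: 196
Denominator: 196 + 24 + 97 + 61 + 23 = 401
RR5 = 196 / 401 = 0.4888

48.9%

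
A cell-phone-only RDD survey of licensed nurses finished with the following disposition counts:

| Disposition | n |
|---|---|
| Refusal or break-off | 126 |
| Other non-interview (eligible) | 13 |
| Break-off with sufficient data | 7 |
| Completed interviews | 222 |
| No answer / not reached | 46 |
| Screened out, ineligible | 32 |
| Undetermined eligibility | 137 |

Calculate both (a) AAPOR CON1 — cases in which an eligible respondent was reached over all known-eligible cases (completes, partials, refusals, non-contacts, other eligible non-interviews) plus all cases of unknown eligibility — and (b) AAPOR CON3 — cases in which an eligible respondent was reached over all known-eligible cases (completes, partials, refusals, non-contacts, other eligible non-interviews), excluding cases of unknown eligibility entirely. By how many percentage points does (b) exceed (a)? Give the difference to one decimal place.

22.1

Top = 222 + 7 + 126 + 13 = 368
Denom = 222 + 7 + 126 + 46 + 13 + 137 = 551
CON1 = 368 / 551 = 0.6679
Denom = 222 + 7 + 126 + 46 + 13 = 414
CON3 = 368 / 414 = 0.8889
Difference = 88.89 − 66.79 = 22.10 percentage points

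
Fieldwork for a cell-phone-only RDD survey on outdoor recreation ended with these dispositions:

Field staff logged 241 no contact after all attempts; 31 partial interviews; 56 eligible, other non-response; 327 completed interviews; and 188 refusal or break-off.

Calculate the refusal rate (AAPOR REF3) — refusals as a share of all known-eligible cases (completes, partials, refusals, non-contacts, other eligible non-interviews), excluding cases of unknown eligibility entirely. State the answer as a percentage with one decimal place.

22.3%

Numerator → 188
Denominator → 327 + 31 + 188 + 241 + 56 = 843
REF3 = 188 / 843 = 0.2230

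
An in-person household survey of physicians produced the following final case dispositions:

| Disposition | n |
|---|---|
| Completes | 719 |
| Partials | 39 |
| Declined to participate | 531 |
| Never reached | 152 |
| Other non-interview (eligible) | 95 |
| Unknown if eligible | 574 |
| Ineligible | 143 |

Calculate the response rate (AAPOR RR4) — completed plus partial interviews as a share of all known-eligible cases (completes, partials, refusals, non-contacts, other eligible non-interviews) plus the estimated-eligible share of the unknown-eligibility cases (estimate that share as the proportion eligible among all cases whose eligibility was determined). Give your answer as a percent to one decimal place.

Top → 719 + 39 = 758
Determined eligible → 719 + 39 + 531 + 152 + 95 = 1536
e = 1536 / (1536 + 143) = 1536 / 1679 = 0.9148
Estimated eligible among unknowns → 0.9148 × 574 = 525.10
Base → 1536 + 525.10 = 2061.10
RR4 = 758 / 2061.10 = 0.3678

36.8%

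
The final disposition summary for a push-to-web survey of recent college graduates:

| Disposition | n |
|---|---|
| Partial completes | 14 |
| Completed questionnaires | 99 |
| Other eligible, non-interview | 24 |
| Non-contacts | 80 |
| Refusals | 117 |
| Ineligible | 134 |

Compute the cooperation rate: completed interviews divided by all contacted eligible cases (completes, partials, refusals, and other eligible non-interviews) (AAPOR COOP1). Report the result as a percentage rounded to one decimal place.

39.0%

Numerator → 99
Denominator → 99 + 14 + 117 + 24 = 254
COOP1 = 99 / 254 = 0.3898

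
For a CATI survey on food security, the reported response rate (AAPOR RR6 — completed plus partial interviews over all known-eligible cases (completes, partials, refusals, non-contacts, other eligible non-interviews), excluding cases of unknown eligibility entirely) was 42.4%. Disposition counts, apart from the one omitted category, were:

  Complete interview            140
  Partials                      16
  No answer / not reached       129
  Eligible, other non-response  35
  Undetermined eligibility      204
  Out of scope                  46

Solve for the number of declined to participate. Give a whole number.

Numerator → 140 + 16 = 156
RR6 = 156 / D = 0.424
D = 156 / 0.424 = 367.9
Rest of base = 320
declined to participate = 367.9 − 320 ≈ 48

48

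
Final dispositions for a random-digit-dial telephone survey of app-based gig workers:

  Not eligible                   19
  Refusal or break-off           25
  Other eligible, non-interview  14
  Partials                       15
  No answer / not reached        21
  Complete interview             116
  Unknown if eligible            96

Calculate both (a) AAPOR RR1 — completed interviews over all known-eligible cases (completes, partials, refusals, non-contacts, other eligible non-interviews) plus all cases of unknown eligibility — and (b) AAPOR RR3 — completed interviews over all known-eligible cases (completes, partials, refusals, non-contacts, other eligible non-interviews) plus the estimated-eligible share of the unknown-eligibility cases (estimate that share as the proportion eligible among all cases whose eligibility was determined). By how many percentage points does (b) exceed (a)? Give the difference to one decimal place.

1.3

Numerator → 116
Denom → 116 + 15 + 25 + 21 + 14 + 96 = 287
RR1 = 116 / 287 = 0.4042
Known eligible → 116 + 15 + 25 + 21 + 14 = 191
e = 191 / (191 + 19) = 191 / 210 = 0.9095
Eligible share of unknowns → 0.9095 × 96 = 87.31
Denom → 191 + 87.31 = 278.31
RR3 = 116 / 278.31 = 0.4168
Difference = 41.68 − 40.42 = 1.26 percentage points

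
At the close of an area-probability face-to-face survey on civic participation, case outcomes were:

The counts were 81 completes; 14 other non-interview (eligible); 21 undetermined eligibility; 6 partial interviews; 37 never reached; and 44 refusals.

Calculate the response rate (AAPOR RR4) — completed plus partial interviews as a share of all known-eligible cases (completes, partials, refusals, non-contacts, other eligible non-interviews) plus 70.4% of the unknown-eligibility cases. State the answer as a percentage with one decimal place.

44.2%

Top → 81 + 6 = 87
Eligible (known) → 81 + 6 + 44 + 37 + 14 = 182
Estimated eligible among unknowns → 0.7040 × 21 = 14.78
Denom → 182 + 14.78 = 196.78
RR4 = 87 / 196.78 = 0.4421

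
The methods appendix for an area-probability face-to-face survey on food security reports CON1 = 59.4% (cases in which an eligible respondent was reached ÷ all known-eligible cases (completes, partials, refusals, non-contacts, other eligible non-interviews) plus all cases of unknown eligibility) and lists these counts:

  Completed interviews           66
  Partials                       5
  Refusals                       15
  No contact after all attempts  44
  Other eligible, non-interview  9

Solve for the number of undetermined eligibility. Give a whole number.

21

Num = 66 + 5 + 15 + 9 = 95
CON1 = 95 / D = 0.594
D = 95 / 0.594 = 159.9
Rest of base = 139
undetermined eligibility = 159.9 − 139 ≈ 21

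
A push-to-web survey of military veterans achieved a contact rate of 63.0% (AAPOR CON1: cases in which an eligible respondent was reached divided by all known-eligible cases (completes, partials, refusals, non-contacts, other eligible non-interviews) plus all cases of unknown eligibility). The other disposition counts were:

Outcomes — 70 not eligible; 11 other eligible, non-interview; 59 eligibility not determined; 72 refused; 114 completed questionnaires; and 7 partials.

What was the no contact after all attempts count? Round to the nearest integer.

Num = 114 + 7 + 72 + 11 = 204
CON1 = 204 / D = 0.630
D = 204 / 0.630 = 323.8
Other denominator terms total 263
no contact after all attempts = 323.8 − 263 ≈ 61

61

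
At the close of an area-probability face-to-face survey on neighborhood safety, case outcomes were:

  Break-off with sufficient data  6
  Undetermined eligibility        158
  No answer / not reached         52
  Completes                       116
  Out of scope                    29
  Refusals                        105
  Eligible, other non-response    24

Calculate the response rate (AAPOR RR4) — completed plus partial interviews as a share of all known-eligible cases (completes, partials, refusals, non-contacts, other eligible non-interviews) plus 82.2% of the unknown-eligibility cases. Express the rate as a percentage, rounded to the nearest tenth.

28.2%

Top = 116 + 6 = 122
Known eligible = 116 + 6 + 105 + 52 + 24 = 303
Estimated eligible among unknowns = 0.8220 × 158 = 129.88
Denom = 303 + 129.88 = 432.88
RR4 = 122 / 432.88 = 0.2818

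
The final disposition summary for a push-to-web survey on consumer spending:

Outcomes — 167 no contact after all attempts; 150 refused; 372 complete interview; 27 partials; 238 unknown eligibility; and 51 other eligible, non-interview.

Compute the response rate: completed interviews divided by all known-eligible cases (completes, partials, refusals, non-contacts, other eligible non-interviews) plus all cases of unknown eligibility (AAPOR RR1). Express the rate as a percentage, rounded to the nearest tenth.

Numerator → 372
Denominator → 372 + 27 + 150 + 167 + 51 + 238 = 1005
RR1 = 372 / 1005 = 0.3701

37.0%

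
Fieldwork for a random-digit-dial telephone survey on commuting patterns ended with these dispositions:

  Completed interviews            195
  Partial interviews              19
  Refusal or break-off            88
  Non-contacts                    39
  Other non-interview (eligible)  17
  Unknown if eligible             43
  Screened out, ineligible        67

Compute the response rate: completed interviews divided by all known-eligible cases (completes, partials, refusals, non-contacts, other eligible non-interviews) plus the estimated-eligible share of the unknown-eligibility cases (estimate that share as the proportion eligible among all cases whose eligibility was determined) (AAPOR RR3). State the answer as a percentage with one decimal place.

Top: 195
Known eligible: 195 + 19 + 88 + 39 + 17 = 358
e = 358 / (358 + 67) = 358 / 425 = 0.8424
Estimated eligible among unknowns: 0.8424 × 43 = 36.22
Denom: 358 + 36.22 = 394.22
RR3 = 195 / 394.22 = 0.4946

49.5%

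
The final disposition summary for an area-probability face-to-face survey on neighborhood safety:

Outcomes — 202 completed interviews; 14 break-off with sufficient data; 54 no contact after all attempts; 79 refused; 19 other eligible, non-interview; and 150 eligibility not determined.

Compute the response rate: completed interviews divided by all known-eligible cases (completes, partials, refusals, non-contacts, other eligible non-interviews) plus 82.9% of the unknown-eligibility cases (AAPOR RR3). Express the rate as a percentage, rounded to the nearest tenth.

41.0%

Num = 202
Eligible (known) = 202 + 14 + 79 + 54 + 19 = 368
e × U = 0.8290 × 150 = 124.35
Denom = 368 + 124.35 = 492.35
RR3 = 202 / 492.35 = 0.4103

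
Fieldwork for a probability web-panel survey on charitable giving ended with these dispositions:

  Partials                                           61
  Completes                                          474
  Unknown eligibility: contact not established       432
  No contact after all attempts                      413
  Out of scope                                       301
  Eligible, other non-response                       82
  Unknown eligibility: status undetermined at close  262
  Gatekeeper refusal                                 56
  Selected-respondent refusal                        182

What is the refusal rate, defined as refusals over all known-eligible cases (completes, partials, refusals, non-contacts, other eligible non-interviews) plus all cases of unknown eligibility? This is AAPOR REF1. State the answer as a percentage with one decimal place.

12.1%

Refusals = 56 + 182 = 238
Unknown if eligible = 432 + 262 = 694
Num → 238
Denominator → 474 + 61 + 238 + 413 + 82 + 694 = 1962
REF1 = 238 / 1962 = 0.1213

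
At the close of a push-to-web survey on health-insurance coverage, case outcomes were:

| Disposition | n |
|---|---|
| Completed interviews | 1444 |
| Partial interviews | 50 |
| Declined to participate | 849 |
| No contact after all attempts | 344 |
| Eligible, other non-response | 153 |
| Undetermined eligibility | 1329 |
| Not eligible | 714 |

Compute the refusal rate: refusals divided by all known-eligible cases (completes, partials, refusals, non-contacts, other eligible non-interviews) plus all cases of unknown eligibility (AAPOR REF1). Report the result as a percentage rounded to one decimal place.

20.4%

Numerator → 849
Denom → 1444 + 50 + 849 + 344 + 153 + 1329 = 4169
REF1 = 849 / 4169 = 0.2036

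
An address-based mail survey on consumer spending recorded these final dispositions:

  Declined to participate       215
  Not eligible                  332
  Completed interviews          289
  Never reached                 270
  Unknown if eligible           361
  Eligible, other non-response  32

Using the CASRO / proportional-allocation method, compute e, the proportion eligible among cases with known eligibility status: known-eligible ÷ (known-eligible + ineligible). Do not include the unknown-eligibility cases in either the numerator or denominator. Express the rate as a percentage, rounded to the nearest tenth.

70.8%

Known eligible = 289 + 215 + 270 + 32 = 806
e = 806 / (806 + 332) = 806 / 1138 = 0.7083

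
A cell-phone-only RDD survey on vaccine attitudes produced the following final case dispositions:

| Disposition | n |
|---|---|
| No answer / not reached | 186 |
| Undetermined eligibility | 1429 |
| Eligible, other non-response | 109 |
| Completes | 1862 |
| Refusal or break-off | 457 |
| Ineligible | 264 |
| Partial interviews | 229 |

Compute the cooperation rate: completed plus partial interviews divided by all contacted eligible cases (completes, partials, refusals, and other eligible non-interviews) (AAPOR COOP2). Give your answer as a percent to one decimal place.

Top = 1862 + 229 = 2091
Base = 1862 + 229 + 457 + 109 = 2657
COOP2 = 2091 / 2657 = 0.7870

78.7%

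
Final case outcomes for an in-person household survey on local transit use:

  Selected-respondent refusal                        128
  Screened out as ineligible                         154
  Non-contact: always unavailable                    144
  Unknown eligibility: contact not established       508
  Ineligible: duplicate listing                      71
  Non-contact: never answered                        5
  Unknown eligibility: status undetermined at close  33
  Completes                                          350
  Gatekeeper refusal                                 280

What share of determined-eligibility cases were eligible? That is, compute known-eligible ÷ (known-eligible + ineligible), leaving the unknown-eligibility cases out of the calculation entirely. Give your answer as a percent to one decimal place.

Refusal or break-off = 280 + 128 = 408
Never reached = 5 + 144 = 149
Undetermined eligibility = 508 + 33 = 541
Screened out, ineligible = 154 + 71 = 225
Known eligible = 350 + 408 + 149 = 907
e = 907 / (907 + 225) = 907 / 1132 = 0.8012

80.1%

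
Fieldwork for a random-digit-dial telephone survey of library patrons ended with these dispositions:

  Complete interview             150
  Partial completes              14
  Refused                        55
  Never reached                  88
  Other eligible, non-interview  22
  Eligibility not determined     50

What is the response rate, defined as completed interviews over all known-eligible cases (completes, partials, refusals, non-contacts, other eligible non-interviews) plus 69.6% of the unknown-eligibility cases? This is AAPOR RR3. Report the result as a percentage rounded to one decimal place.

41.2%

Top → 150
Determined eligible → 150 + 14 + 55 + 88 + 22 = 329
e × U → 0.6960 × 50 = 34.80
Base → 329 + 34.80 = 363.80
RR3 = 150 / 363.80 = 0.4123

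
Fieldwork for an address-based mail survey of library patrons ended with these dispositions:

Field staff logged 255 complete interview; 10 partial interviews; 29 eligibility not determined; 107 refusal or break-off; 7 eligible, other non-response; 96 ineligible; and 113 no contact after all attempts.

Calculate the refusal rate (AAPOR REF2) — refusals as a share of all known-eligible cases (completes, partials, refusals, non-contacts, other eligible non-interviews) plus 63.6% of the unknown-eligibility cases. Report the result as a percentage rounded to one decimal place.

21.0%

Numerator = 107
Known eligible = 255 + 10 + 107 + 113 + 7 = 492
Eligible share of unknowns = 0.6360 × 29 = 18.44
Base = 492 + 18.44 = 510.44
REF2 = 107 / 510.44 = 0.2096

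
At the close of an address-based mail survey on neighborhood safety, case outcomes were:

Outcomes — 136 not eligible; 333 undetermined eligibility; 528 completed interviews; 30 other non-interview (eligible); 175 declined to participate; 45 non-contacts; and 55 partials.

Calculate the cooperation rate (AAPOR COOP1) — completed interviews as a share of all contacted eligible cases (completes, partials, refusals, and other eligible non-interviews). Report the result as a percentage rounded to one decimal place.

67.0%

Top: 528
Base: 528 + 55 + 175 + 30 = 788
COOP1 = 528 / 788 = 0.6701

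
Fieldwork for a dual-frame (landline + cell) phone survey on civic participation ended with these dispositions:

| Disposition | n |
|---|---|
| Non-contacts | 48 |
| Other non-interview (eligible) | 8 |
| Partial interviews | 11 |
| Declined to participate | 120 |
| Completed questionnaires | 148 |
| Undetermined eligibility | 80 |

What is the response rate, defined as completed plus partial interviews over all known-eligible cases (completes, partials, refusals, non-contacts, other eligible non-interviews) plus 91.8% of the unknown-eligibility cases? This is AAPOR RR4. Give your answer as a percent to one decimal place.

Numerator = 148 + 11 = 159
Known eligible = 148 + 11 + 120 + 48 + 8 = 335
Eligible share of unknowns = 0.9180 × 80 = 73.44
Denom = 335 + 73.44 = 408.44
RR4 = 159 / 408.44 = 0.3893

38.9%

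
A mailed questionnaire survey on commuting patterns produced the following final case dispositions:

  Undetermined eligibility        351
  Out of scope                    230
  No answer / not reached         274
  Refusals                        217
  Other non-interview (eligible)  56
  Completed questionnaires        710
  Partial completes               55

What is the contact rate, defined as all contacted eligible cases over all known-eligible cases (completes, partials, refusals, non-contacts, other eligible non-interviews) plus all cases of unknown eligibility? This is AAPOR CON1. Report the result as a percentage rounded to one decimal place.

Numerator = 710 + 55 + 217 + 56 = 1038
Denom = 710 + 55 + 217 + 274 + 56 + 351 = 1663
CON1 = 1038 / 1663 = 0.6242

62.4%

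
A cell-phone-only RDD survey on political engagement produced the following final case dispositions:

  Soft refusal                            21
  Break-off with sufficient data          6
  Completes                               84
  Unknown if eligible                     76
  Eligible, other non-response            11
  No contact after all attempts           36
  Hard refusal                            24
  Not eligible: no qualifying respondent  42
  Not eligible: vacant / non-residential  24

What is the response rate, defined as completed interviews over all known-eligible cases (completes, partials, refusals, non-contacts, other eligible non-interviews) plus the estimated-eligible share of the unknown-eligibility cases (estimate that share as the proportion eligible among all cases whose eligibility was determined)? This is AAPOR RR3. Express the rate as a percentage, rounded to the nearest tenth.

35.3%

Refused = 24 + 21 = 45
Not eligible = 42 + 24 = 66
Numerator = 84
Determined eligible = 84 + 6 + 45 + 36 + 11 = 182
e = 182 / (182 + 66) = 182 / 248 = 0.7339
Estimated eligible among unknowns = 0.7339 × 76 = 55.78
Denom = 182 + 55.78 = 237.78
RR3 = 84 / 237.78 = 0.3533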